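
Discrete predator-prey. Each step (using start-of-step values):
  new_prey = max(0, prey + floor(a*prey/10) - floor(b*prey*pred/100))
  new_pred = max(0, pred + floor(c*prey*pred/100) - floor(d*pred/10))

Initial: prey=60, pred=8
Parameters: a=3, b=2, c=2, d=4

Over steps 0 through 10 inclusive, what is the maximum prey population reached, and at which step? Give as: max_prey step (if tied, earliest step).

Step 1: prey: 60+18-9=69; pred: 8+9-3=14
Step 2: prey: 69+20-19=70; pred: 14+19-5=28
Step 3: prey: 70+21-39=52; pred: 28+39-11=56
Step 4: prey: 52+15-58=9; pred: 56+58-22=92
Step 5: prey: 9+2-16=0; pred: 92+16-36=72
Step 6: prey: 0+0-0=0; pred: 72+0-28=44
Step 7: prey: 0+0-0=0; pred: 44+0-17=27
Step 8: prey: 0+0-0=0; pred: 27+0-10=17
Step 9: prey: 0+0-0=0; pred: 17+0-6=11
Step 10: prey: 0+0-0=0; pred: 11+0-4=7
Max prey = 70 at step 2

Answer: 70 2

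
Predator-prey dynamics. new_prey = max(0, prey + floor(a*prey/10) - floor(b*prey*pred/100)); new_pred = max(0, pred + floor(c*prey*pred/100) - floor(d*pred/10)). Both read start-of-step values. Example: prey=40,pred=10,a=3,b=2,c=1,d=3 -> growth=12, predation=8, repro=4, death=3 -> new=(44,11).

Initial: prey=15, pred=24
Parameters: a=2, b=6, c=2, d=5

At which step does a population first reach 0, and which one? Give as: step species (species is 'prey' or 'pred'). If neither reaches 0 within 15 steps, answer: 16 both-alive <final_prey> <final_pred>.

Step 1: prey: 15+3-21=0; pred: 24+7-12=19
First extinction: prey at step 1

Answer: 1 prey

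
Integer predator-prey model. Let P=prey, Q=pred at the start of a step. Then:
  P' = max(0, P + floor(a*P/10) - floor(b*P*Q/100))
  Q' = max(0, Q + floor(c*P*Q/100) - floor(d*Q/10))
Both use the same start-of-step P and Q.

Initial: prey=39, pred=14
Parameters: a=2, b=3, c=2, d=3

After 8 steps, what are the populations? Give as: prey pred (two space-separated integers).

Answer: 1 7

Derivation:
Step 1: prey: 39+7-16=30; pred: 14+10-4=20
Step 2: prey: 30+6-18=18; pred: 20+12-6=26
Step 3: prey: 18+3-14=7; pred: 26+9-7=28
Step 4: prey: 7+1-5=3; pred: 28+3-8=23
Step 5: prey: 3+0-2=1; pred: 23+1-6=18
Step 6: prey: 1+0-0=1; pred: 18+0-5=13
Step 7: prey: 1+0-0=1; pred: 13+0-3=10
Step 8: prey: 1+0-0=1; pred: 10+0-3=7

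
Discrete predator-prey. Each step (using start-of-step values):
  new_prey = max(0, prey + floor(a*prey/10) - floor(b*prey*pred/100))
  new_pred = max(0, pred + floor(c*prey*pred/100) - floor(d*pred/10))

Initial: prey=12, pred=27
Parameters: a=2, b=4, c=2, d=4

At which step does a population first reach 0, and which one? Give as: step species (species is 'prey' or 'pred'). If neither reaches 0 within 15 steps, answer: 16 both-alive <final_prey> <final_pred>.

Answer: 16 both-alive 1 2

Derivation:
Step 1: prey: 12+2-12=2; pred: 27+6-10=23
Step 2: prey: 2+0-1=1; pred: 23+0-9=14
Step 3: prey: 1+0-0=1; pred: 14+0-5=9
Step 4: prey: 1+0-0=1; pred: 9+0-3=6
Step 5: prey: 1+0-0=1; pred: 6+0-2=4
Step 6: prey: 1+0-0=1; pred: 4+0-1=3
Step 7: prey: 1+0-0=1; pred: 3+0-1=2
Step 8: prey: 1+0-0=1; pred: 2+0-0=2
Steps 9-15: state stable at prey=1, pred=2 (no change)
No extinction within 15 steps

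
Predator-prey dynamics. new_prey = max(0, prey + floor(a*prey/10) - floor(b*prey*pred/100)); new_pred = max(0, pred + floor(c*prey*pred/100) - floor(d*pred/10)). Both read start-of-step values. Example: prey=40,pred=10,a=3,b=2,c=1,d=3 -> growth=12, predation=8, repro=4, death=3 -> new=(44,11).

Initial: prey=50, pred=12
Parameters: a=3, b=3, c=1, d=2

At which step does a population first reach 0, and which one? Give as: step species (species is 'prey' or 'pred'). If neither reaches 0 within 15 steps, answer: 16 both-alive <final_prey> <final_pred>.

Step 1: prey: 50+15-18=47; pred: 12+6-2=16
Step 2: prey: 47+14-22=39; pred: 16+7-3=20
Step 3: prey: 39+11-23=27; pred: 20+7-4=23
Step 4: prey: 27+8-18=17; pred: 23+6-4=25
Step 5: prey: 17+5-12=10; pred: 25+4-5=24
Step 6: prey: 10+3-7=6; pred: 24+2-4=22
Step 7: prey: 6+1-3=4; pred: 22+1-4=19
Step 8: prey: 4+1-2=3; pred: 19+0-3=16
Step 9: prey: 3+0-1=2; pred: 16+0-3=13
Step 10: prey: 2+0-0=2; pred: 13+0-2=11
Step 11: prey: 2+0-0=2; pred: 11+0-2=9
Step 12: prey: 2+0-0=2; pred: 9+0-1=8
Step 13: prey: 2+0-0=2; pred: 8+0-1=7
Step 14: prey: 2+0-0=2; pred: 7+0-1=6
Step 15: prey: 2+0-0=2; pred: 6+0-1=5
No extinction within 15 steps

Answer: 16 both-alive 2 5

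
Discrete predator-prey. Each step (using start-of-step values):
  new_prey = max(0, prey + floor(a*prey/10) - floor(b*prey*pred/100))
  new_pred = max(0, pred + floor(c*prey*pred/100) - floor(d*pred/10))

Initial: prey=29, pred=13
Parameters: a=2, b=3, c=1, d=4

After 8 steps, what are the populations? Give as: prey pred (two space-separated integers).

Answer: 26 2

Derivation:
Step 1: prey: 29+5-11=23; pred: 13+3-5=11
Step 2: prey: 23+4-7=20; pred: 11+2-4=9
Step 3: prey: 20+4-5=19; pred: 9+1-3=7
Step 4: prey: 19+3-3=19; pred: 7+1-2=6
Step 5: prey: 19+3-3=19; pred: 6+1-2=5
Step 6: prey: 19+3-2=20; pred: 5+0-2=3
Step 7: prey: 20+4-1=23; pred: 3+0-1=2
Step 8: prey: 23+4-1=26; pred: 2+0-0=2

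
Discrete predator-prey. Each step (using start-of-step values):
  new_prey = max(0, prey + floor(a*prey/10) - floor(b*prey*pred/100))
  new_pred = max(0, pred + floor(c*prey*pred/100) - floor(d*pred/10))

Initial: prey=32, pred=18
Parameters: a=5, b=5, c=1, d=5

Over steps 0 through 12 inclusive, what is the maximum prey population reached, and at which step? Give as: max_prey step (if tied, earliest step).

Answer: 305 12

Derivation:
Step 1: prey: 32+16-28=20; pred: 18+5-9=14
Step 2: prey: 20+10-14=16; pred: 14+2-7=9
Step 3: prey: 16+8-7=17; pred: 9+1-4=6
Step 4: prey: 17+8-5=20; pred: 6+1-3=4
Step 5: prey: 20+10-4=26; pred: 4+0-2=2
Step 6: prey: 26+13-2=37; pred: 2+0-1=1
Step 7: prey: 37+18-1=54; pred: 1+0-0=1
Step 8: prey: 54+27-2=79; pred: 1+0-0=1
Step 9: prey: 79+39-3=115; pred: 1+0-0=1
Step 10: prey: 115+57-5=167; pred: 1+1-0=2
Step 11: prey: 167+83-16=234; pred: 2+3-1=4
Step 12: prey: 234+117-46=305; pred: 4+9-2=11
Max prey = 305 at step 12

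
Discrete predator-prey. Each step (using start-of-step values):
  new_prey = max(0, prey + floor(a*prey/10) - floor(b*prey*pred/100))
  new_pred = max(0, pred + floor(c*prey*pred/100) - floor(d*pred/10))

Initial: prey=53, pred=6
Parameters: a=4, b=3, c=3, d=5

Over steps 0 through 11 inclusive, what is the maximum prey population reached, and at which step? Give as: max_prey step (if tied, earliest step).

Answer: 68 2

Derivation:
Step 1: prey: 53+21-9=65; pred: 6+9-3=12
Step 2: prey: 65+26-23=68; pred: 12+23-6=29
Step 3: prey: 68+27-59=36; pred: 29+59-14=74
Step 4: prey: 36+14-79=0; pred: 74+79-37=116
Step 5: prey: 0+0-0=0; pred: 116+0-58=58
Step 6: prey: 0+0-0=0; pred: 58+0-29=29
Step 7: prey: 0+0-0=0; pred: 29+0-14=15
Step 8: prey: 0+0-0=0; pred: 15+0-7=8
Step 9: prey: 0+0-0=0; pred: 8+0-4=4
Step 10: prey: 0+0-0=0; pred: 4+0-2=2
Step 11: prey: 0+0-0=0; pred: 2+0-1=1
Max prey = 68 at step 2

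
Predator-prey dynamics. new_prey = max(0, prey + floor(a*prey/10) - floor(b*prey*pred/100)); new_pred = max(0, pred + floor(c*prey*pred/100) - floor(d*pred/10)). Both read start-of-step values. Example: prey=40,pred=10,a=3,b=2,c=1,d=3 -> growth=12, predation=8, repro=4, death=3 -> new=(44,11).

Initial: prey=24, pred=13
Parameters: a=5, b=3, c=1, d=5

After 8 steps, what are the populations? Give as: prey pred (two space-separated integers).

Answer: 168 17

Derivation:
Step 1: prey: 24+12-9=27; pred: 13+3-6=10
Step 2: prey: 27+13-8=32; pred: 10+2-5=7
Step 3: prey: 32+16-6=42; pred: 7+2-3=6
Step 4: prey: 42+21-7=56; pred: 6+2-3=5
Step 5: prey: 56+28-8=76; pred: 5+2-2=5
Step 6: prey: 76+38-11=103; pred: 5+3-2=6
Step 7: prey: 103+51-18=136; pred: 6+6-3=9
Step 8: prey: 136+68-36=168; pred: 9+12-4=17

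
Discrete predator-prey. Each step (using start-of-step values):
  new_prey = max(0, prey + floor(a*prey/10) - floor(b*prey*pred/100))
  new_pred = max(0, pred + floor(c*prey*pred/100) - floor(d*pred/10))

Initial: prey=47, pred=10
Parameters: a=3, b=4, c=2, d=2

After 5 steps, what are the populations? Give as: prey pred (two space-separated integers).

Answer: 0 26

Derivation:
Step 1: prey: 47+14-18=43; pred: 10+9-2=17
Step 2: prey: 43+12-29=26; pred: 17+14-3=28
Step 3: prey: 26+7-29=4; pred: 28+14-5=37
Step 4: prey: 4+1-5=0; pred: 37+2-7=32
Step 5: prey: 0+0-0=0; pred: 32+0-6=26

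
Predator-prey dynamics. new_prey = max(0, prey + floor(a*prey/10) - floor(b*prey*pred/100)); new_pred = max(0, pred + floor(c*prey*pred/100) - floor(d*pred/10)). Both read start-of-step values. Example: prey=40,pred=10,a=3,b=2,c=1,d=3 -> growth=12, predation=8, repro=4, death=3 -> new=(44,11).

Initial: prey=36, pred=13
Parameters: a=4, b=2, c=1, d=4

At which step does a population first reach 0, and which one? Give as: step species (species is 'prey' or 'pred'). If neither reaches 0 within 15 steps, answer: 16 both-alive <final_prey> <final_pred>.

Answer: 16 both-alive 11 7

Derivation:
Step 1: prey: 36+14-9=41; pred: 13+4-5=12
Step 2: prey: 41+16-9=48; pred: 12+4-4=12
Step 3: prey: 48+19-11=56; pred: 12+5-4=13
Step 4: prey: 56+22-14=64; pred: 13+7-5=15
Step 5: prey: 64+25-19=70; pred: 15+9-6=18
Step 6: prey: 70+28-25=73; pred: 18+12-7=23
Step 7: prey: 73+29-33=69; pred: 23+16-9=30
Step 8: prey: 69+27-41=55; pred: 30+20-12=38
Step 9: prey: 55+22-41=36; pred: 38+20-15=43
Step 10: prey: 36+14-30=20; pred: 43+15-17=41
Step 11: prey: 20+8-16=12; pred: 41+8-16=33
Step 12: prey: 12+4-7=9; pred: 33+3-13=23
Step 13: prey: 9+3-4=8; pred: 23+2-9=16
Step 14: prey: 8+3-2=9; pred: 16+1-6=11
Step 15: prey: 9+3-1=11; pred: 11+0-4=7
No extinction within 15 steps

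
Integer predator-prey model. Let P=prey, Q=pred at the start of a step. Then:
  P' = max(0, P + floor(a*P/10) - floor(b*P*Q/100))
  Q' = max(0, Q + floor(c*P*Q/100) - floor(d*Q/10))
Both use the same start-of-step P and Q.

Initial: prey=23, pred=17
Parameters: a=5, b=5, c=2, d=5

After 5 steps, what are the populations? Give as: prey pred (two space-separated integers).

Answer: 13 4

Derivation:
Step 1: prey: 23+11-19=15; pred: 17+7-8=16
Step 2: prey: 15+7-12=10; pred: 16+4-8=12
Step 3: prey: 10+5-6=9; pred: 12+2-6=8
Step 4: prey: 9+4-3=10; pred: 8+1-4=5
Step 5: prey: 10+5-2=13; pred: 5+1-2=4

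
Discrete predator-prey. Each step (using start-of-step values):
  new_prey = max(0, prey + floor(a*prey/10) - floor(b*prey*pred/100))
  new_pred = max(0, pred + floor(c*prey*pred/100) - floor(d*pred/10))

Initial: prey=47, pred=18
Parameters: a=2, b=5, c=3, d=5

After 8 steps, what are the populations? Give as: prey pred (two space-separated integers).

Answer: 0 1

Derivation:
Step 1: prey: 47+9-42=14; pred: 18+25-9=34
Step 2: prey: 14+2-23=0; pred: 34+14-17=31
Step 3: prey: 0+0-0=0; pred: 31+0-15=16
Step 4: prey: 0+0-0=0; pred: 16+0-8=8
Step 5: prey: 0+0-0=0; pred: 8+0-4=4
Step 6: prey: 0+0-0=0; pred: 4+0-2=2
Step 7: prey: 0+0-0=0; pred: 2+0-1=1
Step 8: prey: 0+0-0=0; pred: 1+0-0=1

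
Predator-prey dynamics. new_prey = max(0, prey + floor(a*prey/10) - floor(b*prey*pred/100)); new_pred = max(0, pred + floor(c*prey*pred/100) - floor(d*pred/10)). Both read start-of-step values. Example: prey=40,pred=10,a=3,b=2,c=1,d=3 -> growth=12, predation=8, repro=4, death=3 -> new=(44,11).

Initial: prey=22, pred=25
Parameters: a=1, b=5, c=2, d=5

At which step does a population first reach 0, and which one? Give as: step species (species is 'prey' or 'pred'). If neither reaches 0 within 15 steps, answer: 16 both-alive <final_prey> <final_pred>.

Step 1: prey: 22+2-27=0; pred: 25+11-12=24
First extinction: prey at step 1

Answer: 1 prey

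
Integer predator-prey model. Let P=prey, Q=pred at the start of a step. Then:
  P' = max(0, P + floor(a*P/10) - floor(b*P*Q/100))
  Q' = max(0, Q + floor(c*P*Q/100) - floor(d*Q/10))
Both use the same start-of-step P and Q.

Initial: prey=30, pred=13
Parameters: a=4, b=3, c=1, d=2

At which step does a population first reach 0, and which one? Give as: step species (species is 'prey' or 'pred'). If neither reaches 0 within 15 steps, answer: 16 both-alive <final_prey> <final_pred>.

Answer: 16 both-alive 15 9

Derivation:
Step 1: prey: 30+12-11=31; pred: 13+3-2=14
Step 2: prey: 31+12-13=30; pred: 14+4-2=16
Step 3: prey: 30+12-14=28; pred: 16+4-3=17
Step 4: prey: 28+11-14=25; pred: 17+4-3=18
Step 5: prey: 25+10-13=22; pred: 18+4-3=19
Step 6: prey: 22+8-12=18; pred: 19+4-3=20
Step 7: prey: 18+7-10=15; pred: 20+3-4=19
Step 8: prey: 15+6-8=13; pred: 19+2-3=18
Step 9: prey: 13+5-7=11; pred: 18+2-3=17
Step 10: prey: 11+4-5=10; pred: 17+1-3=15
Step 11: prey: 10+4-4=10; pred: 15+1-3=13
Step 12: prey: 10+4-3=11; pred: 13+1-2=12
Step 13: prey: 11+4-3=12; pred: 12+1-2=11
Step 14: prey: 12+4-3=13; pred: 11+1-2=10
Step 15: prey: 13+5-3=15; pred: 10+1-2=9
No extinction within 15 steps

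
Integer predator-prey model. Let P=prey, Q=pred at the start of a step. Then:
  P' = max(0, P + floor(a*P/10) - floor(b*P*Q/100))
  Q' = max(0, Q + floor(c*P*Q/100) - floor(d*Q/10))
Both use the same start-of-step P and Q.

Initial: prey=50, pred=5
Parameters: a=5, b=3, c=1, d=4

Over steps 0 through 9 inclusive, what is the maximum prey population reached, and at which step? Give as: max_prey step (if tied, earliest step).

Step 1: prey: 50+25-7=68; pred: 5+2-2=5
Step 2: prey: 68+34-10=92; pred: 5+3-2=6
Step 3: prey: 92+46-16=122; pred: 6+5-2=9
Step 4: prey: 122+61-32=151; pred: 9+10-3=16
Step 5: prey: 151+75-72=154; pred: 16+24-6=34
Step 6: prey: 154+77-157=74; pred: 34+52-13=73
Step 7: prey: 74+37-162=0; pred: 73+54-29=98
Step 8: prey: 0+0-0=0; pred: 98+0-39=59
Step 9: prey: 0+0-0=0; pred: 59+0-23=36
Max prey = 154 at step 5

Answer: 154 5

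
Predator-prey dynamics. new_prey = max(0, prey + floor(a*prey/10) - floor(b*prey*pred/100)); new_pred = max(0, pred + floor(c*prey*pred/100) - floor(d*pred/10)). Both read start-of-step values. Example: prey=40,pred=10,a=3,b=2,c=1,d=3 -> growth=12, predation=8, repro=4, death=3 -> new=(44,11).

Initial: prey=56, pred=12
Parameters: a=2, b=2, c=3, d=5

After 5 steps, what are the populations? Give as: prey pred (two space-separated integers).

Step 1: prey: 56+11-13=54; pred: 12+20-6=26
Step 2: prey: 54+10-28=36; pred: 26+42-13=55
Step 3: prey: 36+7-39=4; pred: 55+59-27=87
Step 4: prey: 4+0-6=0; pred: 87+10-43=54
Step 5: prey: 0+0-0=0; pred: 54+0-27=27

Answer: 0 27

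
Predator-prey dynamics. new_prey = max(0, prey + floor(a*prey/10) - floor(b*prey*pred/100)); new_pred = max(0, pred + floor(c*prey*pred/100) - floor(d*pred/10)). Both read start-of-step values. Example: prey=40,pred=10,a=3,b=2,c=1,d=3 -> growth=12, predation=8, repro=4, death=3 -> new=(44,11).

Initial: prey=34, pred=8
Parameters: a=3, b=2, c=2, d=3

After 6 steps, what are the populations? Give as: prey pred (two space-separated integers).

Step 1: prey: 34+10-5=39; pred: 8+5-2=11
Step 2: prey: 39+11-8=42; pred: 11+8-3=16
Step 3: prey: 42+12-13=41; pred: 16+13-4=25
Step 4: prey: 41+12-20=33; pred: 25+20-7=38
Step 5: prey: 33+9-25=17; pred: 38+25-11=52
Step 6: prey: 17+5-17=5; pred: 52+17-15=54

Answer: 5 54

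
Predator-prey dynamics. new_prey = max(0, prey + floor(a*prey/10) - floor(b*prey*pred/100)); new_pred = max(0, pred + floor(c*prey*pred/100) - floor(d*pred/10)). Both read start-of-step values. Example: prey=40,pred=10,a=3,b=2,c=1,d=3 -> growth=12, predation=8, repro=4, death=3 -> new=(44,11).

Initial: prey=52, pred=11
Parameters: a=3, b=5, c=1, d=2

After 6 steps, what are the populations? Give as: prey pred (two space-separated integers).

Step 1: prey: 52+15-28=39; pred: 11+5-2=14
Step 2: prey: 39+11-27=23; pred: 14+5-2=17
Step 3: prey: 23+6-19=10; pred: 17+3-3=17
Step 4: prey: 10+3-8=5; pred: 17+1-3=15
Step 5: prey: 5+1-3=3; pred: 15+0-3=12
Step 6: prey: 3+0-1=2; pred: 12+0-2=10

Answer: 2 10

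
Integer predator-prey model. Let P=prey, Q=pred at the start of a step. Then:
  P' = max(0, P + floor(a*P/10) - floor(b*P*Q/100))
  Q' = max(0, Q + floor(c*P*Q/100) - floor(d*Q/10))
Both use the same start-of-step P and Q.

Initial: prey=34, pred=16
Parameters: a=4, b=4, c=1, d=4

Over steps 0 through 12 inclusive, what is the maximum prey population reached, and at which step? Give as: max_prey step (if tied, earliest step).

Answer: 84 12

Derivation:
Step 1: prey: 34+13-21=26; pred: 16+5-6=15
Step 2: prey: 26+10-15=21; pred: 15+3-6=12
Step 3: prey: 21+8-10=19; pred: 12+2-4=10
Step 4: prey: 19+7-7=19; pred: 10+1-4=7
Step 5: prey: 19+7-5=21; pred: 7+1-2=6
Step 6: prey: 21+8-5=24; pred: 6+1-2=5
Step 7: prey: 24+9-4=29; pred: 5+1-2=4
Step 8: prey: 29+11-4=36; pred: 4+1-1=4
Step 9: prey: 36+14-5=45; pred: 4+1-1=4
Step 10: prey: 45+18-7=56; pred: 4+1-1=4
Step 11: prey: 56+22-8=70; pred: 4+2-1=5
Step 12: prey: 70+28-14=84; pred: 5+3-2=6
Max prey = 84 at step 12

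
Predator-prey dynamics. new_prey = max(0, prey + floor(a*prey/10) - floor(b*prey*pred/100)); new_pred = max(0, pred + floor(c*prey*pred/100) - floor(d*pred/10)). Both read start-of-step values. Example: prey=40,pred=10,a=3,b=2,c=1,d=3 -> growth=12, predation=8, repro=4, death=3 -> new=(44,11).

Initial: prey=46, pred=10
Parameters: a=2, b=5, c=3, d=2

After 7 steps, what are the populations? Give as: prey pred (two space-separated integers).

Step 1: prey: 46+9-23=32; pred: 10+13-2=21
Step 2: prey: 32+6-33=5; pred: 21+20-4=37
Step 3: prey: 5+1-9=0; pred: 37+5-7=35
Step 4: prey: 0+0-0=0; pred: 35+0-7=28
Step 5: prey: 0+0-0=0; pred: 28+0-5=23
Step 6: prey: 0+0-0=0; pred: 23+0-4=19
Step 7: prey: 0+0-0=0; pred: 19+0-3=16

Answer: 0 16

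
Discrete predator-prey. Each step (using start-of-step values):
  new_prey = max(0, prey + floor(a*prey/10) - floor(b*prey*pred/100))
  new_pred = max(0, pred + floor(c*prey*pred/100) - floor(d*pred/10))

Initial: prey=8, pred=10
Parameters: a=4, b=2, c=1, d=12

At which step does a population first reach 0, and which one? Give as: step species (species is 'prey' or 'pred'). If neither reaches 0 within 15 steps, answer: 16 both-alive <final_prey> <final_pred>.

Answer: 1 pred

Derivation:
Step 1: prey: 8+3-1=10; pred: 10+0-12=0
First extinction: pred at step 1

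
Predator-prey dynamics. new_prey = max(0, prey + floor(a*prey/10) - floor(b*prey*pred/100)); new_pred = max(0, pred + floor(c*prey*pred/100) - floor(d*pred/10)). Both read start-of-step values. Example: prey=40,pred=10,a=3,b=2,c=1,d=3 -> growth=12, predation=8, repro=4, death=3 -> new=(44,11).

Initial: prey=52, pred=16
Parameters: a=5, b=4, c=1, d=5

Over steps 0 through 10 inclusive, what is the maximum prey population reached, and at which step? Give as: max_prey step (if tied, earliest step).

Step 1: prey: 52+26-33=45; pred: 16+8-8=16
Step 2: prey: 45+22-28=39; pred: 16+7-8=15
Step 3: prey: 39+19-23=35; pred: 15+5-7=13
Step 4: prey: 35+17-18=34; pred: 13+4-6=11
Step 5: prey: 34+17-14=37; pred: 11+3-5=9
Step 6: prey: 37+18-13=42; pred: 9+3-4=8
Step 7: prey: 42+21-13=50; pred: 8+3-4=7
Step 8: prey: 50+25-14=61; pred: 7+3-3=7
Step 9: prey: 61+30-17=74; pred: 7+4-3=8
Step 10: prey: 74+37-23=88; pred: 8+5-4=9
Max prey = 88 at step 10

Answer: 88 10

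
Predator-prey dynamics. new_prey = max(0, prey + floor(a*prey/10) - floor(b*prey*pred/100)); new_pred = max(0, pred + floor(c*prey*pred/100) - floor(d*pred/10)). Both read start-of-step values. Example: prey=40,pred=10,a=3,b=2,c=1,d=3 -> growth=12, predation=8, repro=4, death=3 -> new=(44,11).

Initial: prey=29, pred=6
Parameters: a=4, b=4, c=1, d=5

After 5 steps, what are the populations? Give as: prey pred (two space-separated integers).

Step 1: prey: 29+11-6=34; pred: 6+1-3=4
Step 2: prey: 34+13-5=42; pred: 4+1-2=3
Step 3: prey: 42+16-5=53; pred: 3+1-1=3
Step 4: prey: 53+21-6=68; pred: 3+1-1=3
Step 5: prey: 68+27-8=87; pred: 3+2-1=4

Answer: 87 4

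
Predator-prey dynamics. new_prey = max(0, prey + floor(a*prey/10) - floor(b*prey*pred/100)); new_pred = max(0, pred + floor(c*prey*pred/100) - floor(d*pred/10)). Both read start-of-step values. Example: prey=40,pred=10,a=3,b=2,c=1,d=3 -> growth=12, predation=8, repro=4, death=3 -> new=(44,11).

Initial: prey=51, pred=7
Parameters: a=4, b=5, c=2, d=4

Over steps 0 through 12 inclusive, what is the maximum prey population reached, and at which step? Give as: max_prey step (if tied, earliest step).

Step 1: prey: 51+20-17=54; pred: 7+7-2=12
Step 2: prey: 54+21-32=43; pred: 12+12-4=20
Step 3: prey: 43+17-43=17; pred: 20+17-8=29
Step 4: prey: 17+6-24=0; pred: 29+9-11=27
Step 5: prey: 0+0-0=0; pred: 27+0-10=17
Step 6: prey: 0+0-0=0; pred: 17+0-6=11
Step 7: prey: 0+0-0=0; pred: 11+0-4=7
Step 8: prey: 0+0-0=0; pred: 7+0-2=5
Step 9: prey: 0+0-0=0; pred: 5+0-2=3
Step 10: prey: 0+0-0=0; pred: 3+0-1=2
Step 11: prey: 0+0-0=0; pred: 2+0-0=2
Step 12: prey: 0+0-0=0; pred: 2+0-0=2
Max prey = 54 at step 1

Answer: 54 1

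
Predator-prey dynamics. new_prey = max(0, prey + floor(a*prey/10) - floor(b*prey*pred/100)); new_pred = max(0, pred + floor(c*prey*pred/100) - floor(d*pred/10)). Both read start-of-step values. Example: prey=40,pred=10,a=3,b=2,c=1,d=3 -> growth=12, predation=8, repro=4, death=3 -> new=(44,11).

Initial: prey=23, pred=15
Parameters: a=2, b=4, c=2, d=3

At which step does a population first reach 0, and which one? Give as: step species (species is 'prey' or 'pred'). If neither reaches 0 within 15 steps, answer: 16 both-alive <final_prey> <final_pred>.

Step 1: prey: 23+4-13=14; pred: 15+6-4=17
Step 2: prey: 14+2-9=7; pred: 17+4-5=16
Step 3: prey: 7+1-4=4; pred: 16+2-4=14
Step 4: prey: 4+0-2=2; pred: 14+1-4=11
Step 5: prey: 2+0-0=2; pred: 11+0-3=8
Step 6: prey: 2+0-0=2; pred: 8+0-2=6
Step 7: prey: 2+0-0=2; pred: 6+0-1=5
Step 8: prey: 2+0-0=2; pred: 5+0-1=4
Step 9: prey: 2+0-0=2; pred: 4+0-1=3
Step 10: prey: 2+0-0=2; pred: 3+0-0=3
Steps 11-15: state stable at prey=2, pred=3 (no change)
No extinction within 15 steps

Answer: 16 both-alive 2 3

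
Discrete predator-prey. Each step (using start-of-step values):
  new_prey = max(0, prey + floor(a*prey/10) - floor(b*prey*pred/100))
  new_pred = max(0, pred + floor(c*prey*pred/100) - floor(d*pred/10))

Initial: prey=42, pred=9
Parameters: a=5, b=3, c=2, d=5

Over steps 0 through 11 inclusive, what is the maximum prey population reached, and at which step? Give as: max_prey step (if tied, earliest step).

Answer: 60 2

Derivation:
Step 1: prey: 42+21-11=52; pred: 9+7-4=12
Step 2: prey: 52+26-18=60; pred: 12+12-6=18
Step 3: prey: 60+30-32=58; pred: 18+21-9=30
Step 4: prey: 58+29-52=35; pred: 30+34-15=49
Step 5: prey: 35+17-51=1; pred: 49+34-24=59
Step 6: prey: 1+0-1=0; pred: 59+1-29=31
Step 7: prey: 0+0-0=0; pred: 31+0-15=16
Step 8: prey: 0+0-0=0; pred: 16+0-8=8
Step 9: prey: 0+0-0=0; pred: 8+0-4=4
Step 10: prey: 0+0-0=0; pred: 4+0-2=2
Step 11: prey: 0+0-0=0; pred: 2+0-1=1
Max prey = 60 at step 2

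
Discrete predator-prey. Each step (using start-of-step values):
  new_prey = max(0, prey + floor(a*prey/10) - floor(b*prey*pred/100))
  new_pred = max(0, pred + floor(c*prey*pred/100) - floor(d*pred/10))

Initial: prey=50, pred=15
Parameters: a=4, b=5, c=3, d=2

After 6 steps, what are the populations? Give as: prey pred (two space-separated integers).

Step 1: prey: 50+20-37=33; pred: 15+22-3=34
Step 2: prey: 33+13-56=0; pred: 34+33-6=61
Step 3: prey: 0+0-0=0; pred: 61+0-12=49
Step 4: prey: 0+0-0=0; pred: 49+0-9=40
Step 5: prey: 0+0-0=0; pred: 40+0-8=32
Step 6: prey: 0+0-0=0; pred: 32+0-6=26

Answer: 0 26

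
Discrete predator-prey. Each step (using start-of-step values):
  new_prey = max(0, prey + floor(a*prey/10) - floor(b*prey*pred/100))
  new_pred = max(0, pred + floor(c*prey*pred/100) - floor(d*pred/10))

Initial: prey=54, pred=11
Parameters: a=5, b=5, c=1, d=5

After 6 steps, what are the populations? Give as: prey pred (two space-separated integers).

Step 1: prey: 54+27-29=52; pred: 11+5-5=11
Step 2: prey: 52+26-28=50; pred: 11+5-5=11
Step 3: prey: 50+25-27=48; pred: 11+5-5=11
Step 4: prey: 48+24-26=46; pred: 11+5-5=11
Step 5: prey: 46+23-25=44; pred: 11+5-5=11
Step 6: prey: 44+22-24=42; pred: 11+4-5=10

Answer: 42 10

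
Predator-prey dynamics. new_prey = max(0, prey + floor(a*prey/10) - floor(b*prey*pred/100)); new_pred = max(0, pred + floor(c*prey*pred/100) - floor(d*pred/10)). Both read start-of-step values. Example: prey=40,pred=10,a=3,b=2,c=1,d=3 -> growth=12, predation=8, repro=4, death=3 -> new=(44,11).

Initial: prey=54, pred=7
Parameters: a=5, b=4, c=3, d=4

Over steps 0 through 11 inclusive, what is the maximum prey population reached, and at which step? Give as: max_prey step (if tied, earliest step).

Answer: 66 1

Derivation:
Step 1: prey: 54+27-15=66; pred: 7+11-2=16
Step 2: prey: 66+33-42=57; pred: 16+31-6=41
Step 3: prey: 57+28-93=0; pred: 41+70-16=95
Step 4: prey: 0+0-0=0; pred: 95+0-38=57
Step 5: prey: 0+0-0=0; pred: 57+0-22=35
Step 6: prey: 0+0-0=0; pred: 35+0-14=21
Step 7: prey: 0+0-0=0; pred: 21+0-8=13
Step 8: prey: 0+0-0=0; pred: 13+0-5=8
Step 9: prey: 0+0-0=0; pred: 8+0-3=5
Step 10: prey: 0+0-0=0; pred: 5+0-2=3
Step 11: prey: 0+0-0=0; pred: 3+0-1=2
Max prey = 66 at step 1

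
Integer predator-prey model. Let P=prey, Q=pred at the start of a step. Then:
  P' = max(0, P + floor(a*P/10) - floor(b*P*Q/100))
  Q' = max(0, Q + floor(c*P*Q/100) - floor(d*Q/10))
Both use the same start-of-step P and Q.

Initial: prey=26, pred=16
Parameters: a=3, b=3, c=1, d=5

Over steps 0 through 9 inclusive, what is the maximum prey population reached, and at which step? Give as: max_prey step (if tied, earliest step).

Answer: 69 9

Derivation:
Step 1: prey: 26+7-12=21; pred: 16+4-8=12
Step 2: prey: 21+6-7=20; pred: 12+2-6=8
Step 3: prey: 20+6-4=22; pred: 8+1-4=5
Step 4: prey: 22+6-3=25; pred: 5+1-2=4
Step 5: prey: 25+7-3=29; pred: 4+1-2=3
Step 6: prey: 29+8-2=35; pred: 3+0-1=2
Step 7: prey: 35+10-2=43; pred: 2+0-1=1
Step 8: prey: 43+12-1=54; pred: 1+0-0=1
Step 9: prey: 54+16-1=69; pred: 1+0-0=1
Max prey = 69 at step 9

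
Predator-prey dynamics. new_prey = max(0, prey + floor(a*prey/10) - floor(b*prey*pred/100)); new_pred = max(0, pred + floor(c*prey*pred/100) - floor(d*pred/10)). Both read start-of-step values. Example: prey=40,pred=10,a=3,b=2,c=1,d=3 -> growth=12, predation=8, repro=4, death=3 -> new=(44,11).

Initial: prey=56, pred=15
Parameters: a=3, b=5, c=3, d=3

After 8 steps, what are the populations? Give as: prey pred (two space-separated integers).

Answer: 0 8

Derivation:
Step 1: prey: 56+16-42=30; pred: 15+25-4=36
Step 2: prey: 30+9-54=0; pred: 36+32-10=58
Step 3: prey: 0+0-0=0; pred: 58+0-17=41
Step 4: prey: 0+0-0=0; pred: 41+0-12=29
Step 5: prey: 0+0-0=0; pred: 29+0-8=21
Step 6: prey: 0+0-0=0; pred: 21+0-6=15
Step 7: prey: 0+0-0=0; pred: 15+0-4=11
Step 8: prey: 0+0-0=0; pred: 11+0-3=8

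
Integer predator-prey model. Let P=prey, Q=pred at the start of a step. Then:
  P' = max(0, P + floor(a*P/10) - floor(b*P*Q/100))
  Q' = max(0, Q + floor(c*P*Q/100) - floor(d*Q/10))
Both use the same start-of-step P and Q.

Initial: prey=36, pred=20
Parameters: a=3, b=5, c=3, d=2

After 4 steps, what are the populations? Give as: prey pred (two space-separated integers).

Step 1: prey: 36+10-36=10; pred: 20+21-4=37
Step 2: prey: 10+3-18=0; pred: 37+11-7=41
Step 3: prey: 0+0-0=0; pred: 41+0-8=33
Step 4: prey: 0+0-0=0; pred: 33+0-6=27

Answer: 0 27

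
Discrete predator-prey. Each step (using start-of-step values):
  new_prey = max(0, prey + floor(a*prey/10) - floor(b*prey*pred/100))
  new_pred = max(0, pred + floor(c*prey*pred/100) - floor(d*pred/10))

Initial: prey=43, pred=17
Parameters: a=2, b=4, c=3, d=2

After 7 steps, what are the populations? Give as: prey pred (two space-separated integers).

Answer: 0 18

Derivation:
Step 1: prey: 43+8-29=22; pred: 17+21-3=35
Step 2: prey: 22+4-30=0; pred: 35+23-7=51
Step 3: prey: 0+0-0=0; pred: 51+0-10=41
Step 4: prey: 0+0-0=0; pred: 41+0-8=33
Step 5: prey: 0+0-0=0; pred: 33+0-6=27
Step 6: prey: 0+0-0=0; pred: 27+0-5=22
Step 7: prey: 0+0-0=0; pred: 22+0-4=18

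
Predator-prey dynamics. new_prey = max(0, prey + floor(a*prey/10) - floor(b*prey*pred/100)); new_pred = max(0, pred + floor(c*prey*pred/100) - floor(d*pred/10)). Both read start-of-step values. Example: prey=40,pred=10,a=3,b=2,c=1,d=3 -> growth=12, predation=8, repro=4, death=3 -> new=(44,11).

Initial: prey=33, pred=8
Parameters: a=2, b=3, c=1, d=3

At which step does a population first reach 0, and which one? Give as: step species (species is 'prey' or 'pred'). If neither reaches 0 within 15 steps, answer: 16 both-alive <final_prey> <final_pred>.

Answer: 16 both-alive 23 6

Derivation:
Step 1: prey: 33+6-7=32; pred: 8+2-2=8
Step 2: prey: 32+6-7=31; pred: 8+2-2=8
Step 3: prey: 31+6-7=30; pred: 8+2-2=8
Step 4: prey: 30+6-7=29; pred: 8+2-2=8
Step 5: prey: 29+5-6=28; pred: 8+2-2=8
Step 6: prey: 28+5-6=27; pred: 8+2-2=8
Step 7: prey: 27+5-6=26; pred: 8+2-2=8
Step 8: prey: 26+5-6=25; pred: 8+2-2=8
Step 9: prey: 25+5-6=24; pred: 8+2-2=8
Step 10: prey: 24+4-5=23; pred: 8+1-2=7
Step 11: prey: 23+4-4=23; pred: 7+1-2=6
Step 12: prey: 23+4-4=23; pred: 6+1-1=6
Steps 13-15: state stable at prey=23, pred=6 (no change)
No extinction within 15 steps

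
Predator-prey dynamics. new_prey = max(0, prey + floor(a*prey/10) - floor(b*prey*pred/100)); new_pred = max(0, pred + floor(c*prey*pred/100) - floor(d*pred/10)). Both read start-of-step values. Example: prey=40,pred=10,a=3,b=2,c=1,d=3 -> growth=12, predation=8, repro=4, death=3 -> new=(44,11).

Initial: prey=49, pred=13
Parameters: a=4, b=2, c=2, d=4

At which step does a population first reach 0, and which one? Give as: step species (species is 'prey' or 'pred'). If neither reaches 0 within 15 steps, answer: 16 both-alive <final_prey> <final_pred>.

Answer: 5 prey

Derivation:
Step 1: prey: 49+19-12=56; pred: 13+12-5=20
Step 2: prey: 56+22-22=56; pred: 20+22-8=34
Step 3: prey: 56+22-38=40; pred: 34+38-13=59
Step 4: prey: 40+16-47=9; pred: 59+47-23=83
Step 5: prey: 9+3-14=0; pred: 83+14-33=64
First extinction: prey at step 5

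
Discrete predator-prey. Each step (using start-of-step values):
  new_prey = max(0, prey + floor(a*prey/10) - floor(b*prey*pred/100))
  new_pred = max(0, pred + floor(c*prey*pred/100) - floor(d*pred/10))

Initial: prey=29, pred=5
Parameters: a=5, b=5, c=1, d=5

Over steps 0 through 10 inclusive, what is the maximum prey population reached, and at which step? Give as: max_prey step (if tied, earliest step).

Answer: 179 7

Derivation:
Step 1: prey: 29+14-7=36; pred: 5+1-2=4
Step 2: prey: 36+18-7=47; pred: 4+1-2=3
Step 3: prey: 47+23-7=63; pred: 3+1-1=3
Step 4: prey: 63+31-9=85; pred: 3+1-1=3
Step 5: prey: 85+42-12=115; pred: 3+2-1=4
Step 6: prey: 115+57-23=149; pred: 4+4-2=6
Step 7: prey: 149+74-44=179; pred: 6+8-3=11
Step 8: prey: 179+89-98=170; pred: 11+19-5=25
Step 9: prey: 170+85-212=43; pred: 25+42-12=55
Step 10: prey: 43+21-118=0; pred: 55+23-27=51
Max prey = 179 at step 7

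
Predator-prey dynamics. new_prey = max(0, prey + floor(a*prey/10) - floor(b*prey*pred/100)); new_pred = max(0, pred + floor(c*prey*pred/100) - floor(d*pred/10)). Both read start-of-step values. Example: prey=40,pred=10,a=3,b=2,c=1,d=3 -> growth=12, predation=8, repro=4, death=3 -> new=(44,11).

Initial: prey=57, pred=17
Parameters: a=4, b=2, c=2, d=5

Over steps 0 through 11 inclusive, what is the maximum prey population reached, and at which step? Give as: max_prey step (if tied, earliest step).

Step 1: prey: 57+22-19=60; pred: 17+19-8=28
Step 2: prey: 60+24-33=51; pred: 28+33-14=47
Step 3: prey: 51+20-47=24; pred: 47+47-23=71
Step 4: prey: 24+9-34=0; pred: 71+34-35=70
Step 5: prey: 0+0-0=0; pred: 70+0-35=35
Step 6: prey: 0+0-0=0; pred: 35+0-17=18
Step 7: prey: 0+0-0=0; pred: 18+0-9=9
Step 8: prey: 0+0-0=0; pred: 9+0-4=5
Step 9: prey: 0+0-0=0; pred: 5+0-2=3
Step 10: prey: 0+0-0=0; pred: 3+0-1=2
Step 11: prey: 0+0-0=0; pred: 2+0-1=1
Max prey = 60 at step 1

Answer: 60 1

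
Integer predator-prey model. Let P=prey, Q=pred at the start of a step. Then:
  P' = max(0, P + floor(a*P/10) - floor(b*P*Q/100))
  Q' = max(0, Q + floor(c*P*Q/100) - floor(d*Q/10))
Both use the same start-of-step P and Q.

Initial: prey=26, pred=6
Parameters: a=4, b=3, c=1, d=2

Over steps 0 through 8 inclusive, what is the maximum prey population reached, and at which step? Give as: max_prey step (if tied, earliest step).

Answer: 64 6

Derivation:
Step 1: prey: 26+10-4=32; pred: 6+1-1=6
Step 2: prey: 32+12-5=39; pred: 6+1-1=6
Step 3: prey: 39+15-7=47; pred: 6+2-1=7
Step 4: prey: 47+18-9=56; pred: 7+3-1=9
Step 5: prey: 56+22-15=63; pred: 9+5-1=13
Step 6: prey: 63+25-24=64; pred: 13+8-2=19
Step 7: prey: 64+25-36=53; pred: 19+12-3=28
Step 8: prey: 53+21-44=30; pred: 28+14-5=37
Max prey = 64 at step 6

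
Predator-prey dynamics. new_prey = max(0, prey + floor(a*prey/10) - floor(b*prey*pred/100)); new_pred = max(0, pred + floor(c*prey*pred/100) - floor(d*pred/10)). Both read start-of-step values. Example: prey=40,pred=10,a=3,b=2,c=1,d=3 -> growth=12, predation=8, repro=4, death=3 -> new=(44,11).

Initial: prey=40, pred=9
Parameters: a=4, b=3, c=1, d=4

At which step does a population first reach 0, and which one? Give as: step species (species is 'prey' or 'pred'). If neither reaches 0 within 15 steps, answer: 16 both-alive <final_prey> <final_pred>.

Answer: 16 both-alive 22 6

Derivation:
Step 1: prey: 40+16-10=46; pred: 9+3-3=9
Step 2: prey: 46+18-12=52; pred: 9+4-3=10
Step 3: prey: 52+20-15=57; pred: 10+5-4=11
Step 4: prey: 57+22-18=61; pred: 11+6-4=13
Step 5: prey: 61+24-23=62; pred: 13+7-5=15
Step 6: prey: 62+24-27=59; pred: 15+9-6=18
Step 7: prey: 59+23-31=51; pred: 18+10-7=21
Step 8: prey: 51+20-32=39; pred: 21+10-8=23
Step 9: prey: 39+15-26=28; pred: 23+8-9=22
Step 10: prey: 28+11-18=21; pred: 22+6-8=20
Step 11: prey: 21+8-12=17; pred: 20+4-8=16
Step 12: prey: 17+6-8=15; pred: 16+2-6=12
Step 13: prey: 15+6-5=16; pred: 12+1-4=9
Step 14: prey: 16+6-4=18; pred: 9+1-3=7
Step 15: prey: 18+7-3=22; pred: 7+1-2=6
No extinction within 15 steps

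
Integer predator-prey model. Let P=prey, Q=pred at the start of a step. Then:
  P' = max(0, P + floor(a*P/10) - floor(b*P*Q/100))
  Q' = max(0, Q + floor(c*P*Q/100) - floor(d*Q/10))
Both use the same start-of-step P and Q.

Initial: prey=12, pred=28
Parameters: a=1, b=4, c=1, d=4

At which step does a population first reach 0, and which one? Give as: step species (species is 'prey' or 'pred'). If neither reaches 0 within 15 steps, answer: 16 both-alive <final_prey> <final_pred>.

Answer: 1 prey

Derivation:
Step 1: prey: 12+1-13=0; pred: 28+3-11=20
First extinction: prey at step 1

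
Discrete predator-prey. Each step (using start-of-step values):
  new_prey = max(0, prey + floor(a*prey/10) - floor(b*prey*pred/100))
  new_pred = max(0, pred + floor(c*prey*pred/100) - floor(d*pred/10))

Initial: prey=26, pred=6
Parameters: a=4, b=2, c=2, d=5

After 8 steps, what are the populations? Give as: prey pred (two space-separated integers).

Answer: 0 115

Derivation:
Step 1: prey: 26+10-3=33; pred: 6+3-3=6
Step 2: prey: 33+13-3=43; pred: 6+3-3=6
Step 3: prey: 43+17-5=55; pred: 6+5-3=8
Step 4: prey: 55+22-8=69; pred: 8+8-4=12
Step 5: prey: 69+27-16=80; pred: 12+16-6=22
Step 6: prey: 80+32-35=77; pred: 22+35-11=46
Step 7: prey: 77+30-70=37; pred: 46+70-23=93
Step 8: prey: 37+14-68=0; pred: 93+68-46=115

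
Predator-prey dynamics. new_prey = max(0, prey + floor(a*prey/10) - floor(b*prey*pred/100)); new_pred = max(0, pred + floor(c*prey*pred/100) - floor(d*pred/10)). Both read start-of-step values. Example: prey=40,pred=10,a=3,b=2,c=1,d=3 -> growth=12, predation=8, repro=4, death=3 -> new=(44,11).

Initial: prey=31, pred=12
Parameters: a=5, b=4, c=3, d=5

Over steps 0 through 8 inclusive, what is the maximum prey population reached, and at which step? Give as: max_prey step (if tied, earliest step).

Answer: 32 1

Derivation:
Step 1: prey: 31+15-14=32; pred: 12+11-6=17
Step 2: prey: 32+16-21=27; pred: 17+16-8=25
Step 3: prey: 27+13-27=13; pred: 25+20-12=33
Step 4: prey: 13+6-17=2; pred: 33+12-16=29
Step 5: prey: 2+1-2=1; pred: 29+1-14=16
Step 6: prey: 1+0-0=1; pred: 16+0-8=8
Step 7: prey: 1+0-0=1; pred: 8+0-4=4
Step 8: prey: 1+0-0=1; pred: 4+0-2=2
Max prey = 32 at step 1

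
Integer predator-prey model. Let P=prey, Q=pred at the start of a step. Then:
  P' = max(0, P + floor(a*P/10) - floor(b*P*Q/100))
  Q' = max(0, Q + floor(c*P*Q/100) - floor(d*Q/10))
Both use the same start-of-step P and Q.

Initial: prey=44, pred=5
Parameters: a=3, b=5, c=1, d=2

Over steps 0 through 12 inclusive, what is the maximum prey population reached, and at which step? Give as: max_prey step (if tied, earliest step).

Answer: 46 1

Derivation:
Step 1: prey: 44+13-11=46; pred: 5+2-1=6
Step 2: prey: 46+13-13=46; pred: 6+2-1=7
Step 3: prey: 46+13-16=43; pred: 7+3-1=9
Step 4: prey: 43+12-19=36; pred: 9+3-1=11
Step 5: prey: 36+10-19=27; pred: 11+3-2=12
Step 6: prey: 27+8-16=19; pred: 12+3-2=13
Step 7: prey: 19+5-12=12; pred: 13+2-2=13
Step 8: prey: 12+3-7=8; pred: 13+1-2=12
Step 9: prey: 8+2-4=6; pred: 12+0-2=10
Step 10: prey: 6+1-3=4; pred: 10+0-2=8
Step 11: prey: 4+1-1=4; pred: 8+0-1=7
Step 12: prey: 4+1-1=4; pred: 7+0-1=6
Max prey = 46 at step 1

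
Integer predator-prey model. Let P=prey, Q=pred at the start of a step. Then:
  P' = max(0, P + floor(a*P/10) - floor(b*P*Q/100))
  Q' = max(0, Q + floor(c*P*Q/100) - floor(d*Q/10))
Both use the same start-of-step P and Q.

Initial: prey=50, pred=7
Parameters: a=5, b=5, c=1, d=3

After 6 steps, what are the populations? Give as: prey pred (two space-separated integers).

Step 1: prey: 50+25-17=58; pred: 7+3-2=8
Step 2: prey: 58+29-23=64; pred: 8+4-2=10
Step 3: prey: 64+32-32=64; pred: 10+6-3=13
Step 4: prey: 64+32-41=55; pred: 13+8-3=18
Step 5: prey: 55+27-49=33; pred: 18+9-5=22
Step 6: prey: 33+16-36=13; pred: 22+7-6=23

Answer: 13 23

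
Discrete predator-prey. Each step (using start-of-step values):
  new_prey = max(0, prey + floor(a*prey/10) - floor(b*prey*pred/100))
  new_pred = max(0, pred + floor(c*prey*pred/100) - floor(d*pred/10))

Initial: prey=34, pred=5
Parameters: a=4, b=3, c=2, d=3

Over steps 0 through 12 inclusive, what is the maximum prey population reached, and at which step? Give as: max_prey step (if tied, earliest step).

Step 1: prey: 34+13-5=42; pred: 5+3-1=7
Step 2: prey: 42+16-8=50; pred: 7+5-2=10
Step 3: prey: 50+20-15=55; pred: 10+10-3=17
Step 4: prey: 55+22-28=49; pred: 17+18-5=30
Step 5: prey: 49+19-44=24; pred: 30+29-9=50
Step 6: prey: 24+9-36=0; pred: 50+24-15=59
Step 7: prey: 0+0-0=0; pred: 59+0-17=42
Step 8: prey: 0+0-0=0; pred: 42+0-12=30
Step 9: prey: 0+0-0=0; pred: 30+0-9=21
Step 10: prey: 0+0-0=0; pred: 21+0-6=15
Step 11: prey: 0+0-0=0; pred: 15+0-4=11
Step 12: prey: 0+0-0=0; pred: 11+0-3=8
Max prey = 55 at step 3

Answer: 55 3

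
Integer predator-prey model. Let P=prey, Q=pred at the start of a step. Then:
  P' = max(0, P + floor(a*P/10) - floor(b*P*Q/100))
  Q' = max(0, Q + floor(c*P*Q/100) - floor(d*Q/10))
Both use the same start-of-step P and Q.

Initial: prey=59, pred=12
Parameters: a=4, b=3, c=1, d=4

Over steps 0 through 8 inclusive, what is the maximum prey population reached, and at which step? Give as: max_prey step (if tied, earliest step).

Step 1: prey: 59+23-21=61; pred: 12+7-4=15
Step 2: prey: 61+24-27=58; pred: 15+9-6=18
Step 3: prey: 58+23-31=50; pred: 18+10-7=21
Step 4: prey: 50+20-31=39; pred: 21+10-8=23
Step 5: prey: 39+15-26=28; pred: 23+8-9=22
Step 6: prey: 28+11-18=21; pred: 22+6-8=20
Step 7: prey: 21+8-12=17; pred: 20+4-8=16
Step 8: prey: 17+6-8=15; pred: 16+2-6=12
Max prey = 61 at step 1

Answer: 61 1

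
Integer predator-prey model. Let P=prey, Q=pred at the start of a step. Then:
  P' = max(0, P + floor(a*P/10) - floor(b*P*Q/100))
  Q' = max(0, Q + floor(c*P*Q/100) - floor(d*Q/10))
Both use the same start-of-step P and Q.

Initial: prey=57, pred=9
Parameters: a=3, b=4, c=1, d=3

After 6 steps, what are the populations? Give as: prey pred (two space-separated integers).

Answer: 8 12

Derivation:
Step 1: prey: 57+17-20=54; pred: 9+5-2=12
Step 2: prey: 54+16-25=45; pred: 12+6-3=15
Step 3: prey: 45+13-27=31; pred: 15+6-4=17
Step 4: prey: 31+9-21=19; pred: 17+5-5=17
Step 5: prey: 19+5-12=12; pred: 17+3-5=15
Step 6: prey: 12+3-7=8; pred: 15+1-4=12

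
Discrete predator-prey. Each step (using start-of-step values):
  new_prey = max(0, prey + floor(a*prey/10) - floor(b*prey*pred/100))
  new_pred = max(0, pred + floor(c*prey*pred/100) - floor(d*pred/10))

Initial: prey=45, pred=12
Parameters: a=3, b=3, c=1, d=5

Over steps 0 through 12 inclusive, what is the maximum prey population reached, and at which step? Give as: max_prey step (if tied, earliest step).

Answer: 74 12

Derivation:
Step 1: prey: 45+13-16=42; pred: 12+5-6=11
Step 2: prey: 42+12-13=41; pred: 11+4-5=10
Step 3: prey: 41+12-12=41; pred: 10+4-5=9
Step 4: prey: 41+12-11=42; pred: 9+3-4=8
Step 5: prey: 42+12-10=44; pred: 8+3-4=7
Step 6: prey: 44+13-9=48; pred: 7+3-3=7
Step 7: prey: 48+14-10=52; pred: 7+3-3=7
Step 8: prey: 52+15-10=57; pred: 7+3-3=7
Step 9: prey: 57+17-11=63; pred: 7+3-3=7
Step 10: prey: 63+18-13=68; pred: 7+4-3=8
Step 11: prey: 68+20-16=72; pred: 8+5-4=9
Step 12: prey: 72+21-19=74; pred: 9+6-4=11
Max prey = 74 at step 12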